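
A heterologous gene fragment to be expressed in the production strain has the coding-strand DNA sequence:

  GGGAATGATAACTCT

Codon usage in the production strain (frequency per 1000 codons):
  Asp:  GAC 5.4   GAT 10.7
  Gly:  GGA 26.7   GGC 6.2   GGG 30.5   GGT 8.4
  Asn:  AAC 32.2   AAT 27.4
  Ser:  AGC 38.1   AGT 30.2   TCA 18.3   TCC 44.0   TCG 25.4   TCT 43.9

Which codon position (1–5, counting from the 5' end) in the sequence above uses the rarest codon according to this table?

3

Codon 1 GGG (Gly): 30.5 per 1000.
Codon 2 AAT (Asn): 27.4 per 1000.
Codon 3 GAT (Asp): 10.7 per 1000.
Codon 4 AAC (Asn): 32.2 per 1000.
Codon 5 TCT (Ser): 43.9 per 1000.
Lowest frequency is 10.7 at codon 3.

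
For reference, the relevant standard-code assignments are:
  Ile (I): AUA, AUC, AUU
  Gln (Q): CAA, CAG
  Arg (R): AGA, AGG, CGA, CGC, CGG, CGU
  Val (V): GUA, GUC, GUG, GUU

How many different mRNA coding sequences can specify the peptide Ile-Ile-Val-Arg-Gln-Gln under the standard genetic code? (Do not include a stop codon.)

Ile: 3 codons.
Ile: 3 codons.
Val: 4 codons.
Arg: 6 codons.
Gln: 2 codons.
Gln: 2 codons.
3 × 3 × 4 × 6 × 2 × 2 = 864.

864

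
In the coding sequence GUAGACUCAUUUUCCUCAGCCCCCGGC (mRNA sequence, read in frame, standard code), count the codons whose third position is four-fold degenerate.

Codon 1 GUA (Val): third position 4-fold.
Codon 2 GAC (Asp): third position 2-fold.
Codon 3 UCA (Ser): third position 4-fold.
Codon 4 UUU (Phe): third position 2-fold.
Codon 5 UCC (Ser): third position 4-fold.
Codon 6 UCA (Ser): third position 4-fold.
Codon 7 GCC (Ala): third position 4-fold.
Codon 8 CCC (Pro): third position 4-fold.
Codon 9 GGC (Gly): third position 4-fold.
Four-fold degenerate third positions: 7.

7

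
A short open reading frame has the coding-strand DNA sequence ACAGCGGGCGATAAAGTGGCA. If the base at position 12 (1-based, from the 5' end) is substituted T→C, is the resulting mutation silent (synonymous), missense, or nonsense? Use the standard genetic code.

Position 12 falls in codon 4: GAT → Asp.
After the substitution the codon is GAC → Asp.
Both encode Asp, so the change is synonymous.

silent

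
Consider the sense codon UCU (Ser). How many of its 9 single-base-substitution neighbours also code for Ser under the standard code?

3

Position 1: none → 0 synonymous.
Position 2: none → 0 synonymous.
Position 3: UCC, UCA, UCG → 3 synonymous.
Total: 0 + 0 + 3 = 3.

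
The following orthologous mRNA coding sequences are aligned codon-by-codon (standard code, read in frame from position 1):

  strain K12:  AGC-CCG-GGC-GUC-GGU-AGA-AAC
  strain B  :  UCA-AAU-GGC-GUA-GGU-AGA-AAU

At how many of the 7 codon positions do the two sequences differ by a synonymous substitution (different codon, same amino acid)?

3

Codon 1: AGC Ser / UCA Ser — synonymous.
Codon 2: CCG Pro / AAU Asn — nonsynonymous.
Codon 3: GGC Gly / GGC Gly — identical.
Codon 4: GUC Val / GUA Val — synonymous.
Codon 5: GGU Gly / GGU Gly — identical.
Codon 6: AGA Arg / AGA Arg — identical.
Codon 7: AAC Asn / AAU Asn — synonymous.
Synonymous differences: 3.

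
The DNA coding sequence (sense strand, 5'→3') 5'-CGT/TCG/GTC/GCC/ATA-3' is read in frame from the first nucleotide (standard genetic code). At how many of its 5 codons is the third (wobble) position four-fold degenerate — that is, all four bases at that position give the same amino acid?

Codon 1 CGT (Arg): third position 4-fold.
Codon 2 TCG (Ser): third position 4-fold.
Codon 3 GTC (Val): third position 4-fold.
Codon 4 GCC (Ala): third position 4-fold.
Codon 5 ATA (Ile): third position 3-fold.
Four-fold degenerate third positions: 4.

4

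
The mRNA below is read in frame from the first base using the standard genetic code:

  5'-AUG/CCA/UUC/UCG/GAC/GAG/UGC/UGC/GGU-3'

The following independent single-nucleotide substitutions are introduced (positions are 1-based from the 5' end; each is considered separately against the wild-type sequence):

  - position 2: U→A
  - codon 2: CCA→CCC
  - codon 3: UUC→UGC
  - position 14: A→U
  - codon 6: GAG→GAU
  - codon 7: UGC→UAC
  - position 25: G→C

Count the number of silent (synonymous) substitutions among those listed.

Codon 1: AUG (Met) → AAG (Lys) — missense.
Codon 2: CCA (Pro) → CCC (Pro) — synonymous.
Codon 3: UUC (Phe) → UGC (Cys) — missense.
Codon 5: GAC (Asp) → GUC (Val) — missense.
Codon 6: GAG (Glu) → GAU (Asp) — missense.
Codon 7: UGC (Cys) → UAC (Tyr) — missense.
Codon 9: GGU (Gly) → CGU (Arg) — missense.
Synonymous: 1 of 7.

1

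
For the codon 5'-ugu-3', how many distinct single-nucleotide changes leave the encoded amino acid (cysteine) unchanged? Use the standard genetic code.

Position 1: none → 0 synonymous.
Position 2: none → 0 synonymous.
Position 3: UGC → 1 synonymous.
Total: 0 + 0 + 1 = 1.

1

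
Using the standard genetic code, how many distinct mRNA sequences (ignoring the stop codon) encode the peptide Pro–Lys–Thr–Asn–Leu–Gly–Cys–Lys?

6144

Pro: 4 codons.
Lys: 2 codons.
Thr: 4 codons.
Asn: 2 codons.
Leu: 6 codons.
Gly: 4 codons.
Cys: 2 codons.
Lys: 2 codons.
4 × 2 × 4 × 2 × 6 × 4 × 2 × 2 = 6144.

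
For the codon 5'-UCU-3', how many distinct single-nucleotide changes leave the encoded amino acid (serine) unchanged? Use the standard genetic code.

Position 1: none → 0 synonymous.
Position 2: none → 0 synonymous.
Position 3: UCC, UCA, UCG → 3 synonymous.
Total: 0 + 0 + 3 = 3.

3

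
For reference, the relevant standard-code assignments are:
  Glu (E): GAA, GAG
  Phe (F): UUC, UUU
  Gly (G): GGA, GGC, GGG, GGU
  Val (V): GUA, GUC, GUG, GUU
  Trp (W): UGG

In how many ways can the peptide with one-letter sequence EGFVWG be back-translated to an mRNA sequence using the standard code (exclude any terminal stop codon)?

Glu: 2 codons.
Gly: 4 codons.
Phe: 2 codons.
Val: 4 codons.
Trp: 1 codon.
Gly: 4 codons.
2 × 4 × 2 × 4 × 1 × 4 = 256.

256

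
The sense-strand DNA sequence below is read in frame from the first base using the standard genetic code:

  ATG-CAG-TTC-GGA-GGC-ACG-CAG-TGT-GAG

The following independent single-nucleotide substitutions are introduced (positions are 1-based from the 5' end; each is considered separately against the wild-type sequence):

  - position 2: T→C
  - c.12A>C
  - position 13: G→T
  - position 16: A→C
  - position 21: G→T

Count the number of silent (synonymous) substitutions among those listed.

Codon 1: ATG (Met) → ACG (Thr) — missense.
Codon 4: GGA (Gly) → GGC (Gly) — synonymous.
Codon 5: GGC (Gly) → TGC (Cys) — missense.
Codon 6: ACG (Thr) → CCG (Pro) — missense.
Codon 7: CAG (Gln) → CAT (His) — missense.
Synonymous: 1 of 5.

1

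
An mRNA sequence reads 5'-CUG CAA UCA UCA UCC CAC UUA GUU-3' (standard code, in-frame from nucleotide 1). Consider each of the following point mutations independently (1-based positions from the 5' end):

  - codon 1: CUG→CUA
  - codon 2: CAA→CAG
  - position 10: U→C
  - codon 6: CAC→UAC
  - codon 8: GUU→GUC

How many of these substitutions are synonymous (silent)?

Codon 1: CUG (Leu) → CUA (Leu) — synonymous.
Codon 2: CAA (Gln) → CAG (Gln) — synonymous.
Codon 4: UCA (Ser) → CCA (Pro) — missense.
Codon 6: CAC (His) → UAC (Tyr) — missense.
Codon 8: GUU (Val) → GUC (Val) — synonymous.
Synonymous: 3 of 5.

3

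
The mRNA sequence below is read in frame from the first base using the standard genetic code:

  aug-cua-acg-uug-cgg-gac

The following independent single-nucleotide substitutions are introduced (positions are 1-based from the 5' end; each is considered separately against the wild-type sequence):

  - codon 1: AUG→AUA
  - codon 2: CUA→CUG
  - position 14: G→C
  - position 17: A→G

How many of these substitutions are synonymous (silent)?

1

Codon 1: AUG (Met) → AUA (Ile) — missense.
Codon 2: CUA (Leu) → CUG (Leu) — synonymous.
Codon 5: CGG (Arg) → CCG (Pro) — missense.
Codon 6: GAC (Asp) → GGC (Gly) — missense.
Synonymous: 1 of 4.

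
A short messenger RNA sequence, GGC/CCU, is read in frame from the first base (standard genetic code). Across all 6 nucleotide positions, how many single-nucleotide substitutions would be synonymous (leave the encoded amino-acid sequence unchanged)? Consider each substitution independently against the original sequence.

6

Codon 1 (GGC, Gly): 3 synonymous substitutions.
Codon 2 (CCU, Pro): 3 synonymous substitutions.
Total: 3 + 3 = 6.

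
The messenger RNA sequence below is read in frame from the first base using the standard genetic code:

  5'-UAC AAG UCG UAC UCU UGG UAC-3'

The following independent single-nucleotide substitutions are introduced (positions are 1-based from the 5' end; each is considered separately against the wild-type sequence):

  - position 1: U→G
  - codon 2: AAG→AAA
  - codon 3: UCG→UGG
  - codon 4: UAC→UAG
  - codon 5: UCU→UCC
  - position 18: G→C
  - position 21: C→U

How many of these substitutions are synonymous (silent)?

Codon 1: UAC (Tyr) → GAC (Asp) — missense.
Codon 2: AAG (Lys) → AAA (Lys) — synonymous.
Codon 3: UCG (Ser) → UGG (Trp) — missense.
Codon 4: UAC (Tyr) → UAG (Stop) — nonsense.
Codon 5: UCU (Ser) → UCC (Ser) — synonymous.
Codon 6: UGG (Trp) → UGC (Cys) — missense.
Codon 7: UAC (Tyr) → UAU (Tyr) — synonymous.
Synonymous: 3 of 7.

3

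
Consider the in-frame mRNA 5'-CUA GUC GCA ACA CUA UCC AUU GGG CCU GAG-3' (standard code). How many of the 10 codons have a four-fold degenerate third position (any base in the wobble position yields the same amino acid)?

Codon 1 CUA (Leu): third position 4-fold.
Codon 2 GUC (Val): third position 4-fold.
Codon 3 GCA (Ala): third position 4-fold.
Codon 4 ACA (Thr): third position 4-fold.
Codon 5 CUA (Leu): third position 4-fold.
Codon 6 UCC (Ser): third position 4-fold.
Codon 7 AUU (Ile): third position 3-fold.
Codon 8 GGG (Gly): third position 4-fold.
Codon 9 CCU (Pro): third position 4-fold.
Codon 10 GAG (Glu): third position 2-fold.
Four-fold degenerate third positions: 8.

8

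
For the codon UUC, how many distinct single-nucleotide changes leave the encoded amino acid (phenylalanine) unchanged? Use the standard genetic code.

Position 1: none → 0 synonymous.
Position 2: none → 0 synonymous.
Position 3: UUU → 1 synonymous.
Total: 0 + 0 + 1 = 1.

1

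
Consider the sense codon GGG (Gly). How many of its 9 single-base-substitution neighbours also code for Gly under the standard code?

Position 1: none → 0 synonymous.
Position 2: none → 0 synonymous.
Position 3: GGT, GGC, GGA → 3 synonymous.
Total: 0 + 0 + 3 = 3.

3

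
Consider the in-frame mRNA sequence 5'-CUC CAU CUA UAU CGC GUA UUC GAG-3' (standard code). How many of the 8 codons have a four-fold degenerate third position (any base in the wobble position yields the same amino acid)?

4

Codon 1 CUC (Leu): third position 4-fold.
Codon 2 CAU (His): third position 2-fold.
Codon 3 CUA (Leu): third position 4-fold.
Codon 4 UAU (Tyr): third position 2-fold.
Codon 5 CGC (Arg): third position 4-fold.
Codon 6 GUA (Val): third position 4-fold.
Codon 7 UUC (Phe): third position 2-fold.
Codon 8 GAG (Glu): third position 2-fold.
Four-fold degenerate third positions: 4.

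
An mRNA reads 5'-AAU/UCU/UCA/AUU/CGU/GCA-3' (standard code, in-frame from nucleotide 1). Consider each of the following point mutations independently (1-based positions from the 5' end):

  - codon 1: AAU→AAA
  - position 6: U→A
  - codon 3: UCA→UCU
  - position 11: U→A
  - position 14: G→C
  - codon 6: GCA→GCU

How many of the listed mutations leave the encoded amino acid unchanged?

3

Codon 1: AAU (Asn) → AAA (Lys) — missense.
Codon 2: UCU (Ser) → UCA (Ser) — synonymous.
Codon 3: UCA (Ser) → UCU (Ser) — synonymous.
Codon 4: AUU (Ile) → AAU (Asn) — missense.
Codon 5: CGU (Arg) → CCU (Pro) — missense.
Codon 6: GCA (Ala) → GCU (Ala) — synonymous.
Synonymous: 3 of 6.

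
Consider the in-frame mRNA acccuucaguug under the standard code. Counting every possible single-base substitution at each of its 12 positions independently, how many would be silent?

Codon 1 (ACC, Thr): 3 synonymous substitutions.
Codon 2 (CUU, Leu): 3 synonymous substitutions.
Codon 3 (CAG, Gln): 1 synonymous substitution.
Codon 4 (UUG, Leu): 2 synonymous substitutions.
Total: 3 + 3 + 1 + 2 = 9.

9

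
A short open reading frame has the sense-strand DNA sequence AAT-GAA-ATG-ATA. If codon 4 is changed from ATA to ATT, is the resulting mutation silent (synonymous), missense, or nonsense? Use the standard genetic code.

silent

Position 12 falls in codon 4: ATA → Ile.
After the substitution the codon is ATT → Ile.
Both encode Ile, so the change is synonymous.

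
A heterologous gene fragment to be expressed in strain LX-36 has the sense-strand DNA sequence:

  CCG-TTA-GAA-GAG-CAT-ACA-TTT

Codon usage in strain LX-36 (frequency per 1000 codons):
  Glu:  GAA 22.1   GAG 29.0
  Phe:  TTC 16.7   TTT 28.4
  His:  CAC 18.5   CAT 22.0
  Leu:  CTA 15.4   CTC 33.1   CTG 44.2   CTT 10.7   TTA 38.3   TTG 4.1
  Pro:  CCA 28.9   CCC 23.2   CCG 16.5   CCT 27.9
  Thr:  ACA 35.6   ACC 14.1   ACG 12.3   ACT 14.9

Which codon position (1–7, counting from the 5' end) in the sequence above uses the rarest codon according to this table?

1

Codon 1 CCG (Pro): 16.5 per 1000.
Codon 2 TTA (Leu): 38.3 per 1000.
Codon 3 GAA (Glu): 22.1 per 1000.
Codon 4 GAG (Glu): 29.0 per 1000.
Codon 5 CAT (His): 22.0 per 1000.
Codon 6 ACA (Thr): 35.6 per 1000.
Codon 7 TTT (Phe): 28.4 per 1000.
Lowest frequency is 16.5 at codon 1.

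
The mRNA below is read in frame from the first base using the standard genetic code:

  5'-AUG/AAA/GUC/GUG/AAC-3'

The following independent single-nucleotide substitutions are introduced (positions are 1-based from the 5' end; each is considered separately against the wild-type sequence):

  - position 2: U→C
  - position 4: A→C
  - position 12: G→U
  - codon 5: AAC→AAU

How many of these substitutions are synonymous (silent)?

2

Codon 1: AUG (Met) → ACG (Thr) — missense.
Codon 2: AAA (Lys) → CAA (Gln) — missense.
Codon 4: GUG (Val) → GUU (Val) — synonymous.
Codon 5: AAC (Asn) → AAU (Asn) — synonymous.
Synonymous: 2 of 4.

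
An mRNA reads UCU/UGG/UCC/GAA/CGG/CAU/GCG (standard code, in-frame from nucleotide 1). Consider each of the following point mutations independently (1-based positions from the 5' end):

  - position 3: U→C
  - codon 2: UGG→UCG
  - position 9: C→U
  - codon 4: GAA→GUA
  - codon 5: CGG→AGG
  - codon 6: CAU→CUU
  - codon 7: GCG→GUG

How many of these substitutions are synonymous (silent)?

Codon 1: UCU (Ser) → UCC (Ser) — synonymous.
Codon 2: UGG (Trp) → UCG (Ser) — missense.
Codon 3: UCC (Ser) → UCU (Ser) — synonymous.
Codon 4: GAA (Glu) → GUA (Val) — missense.
Codon 5: CGG (Arg) → AGG (Arg) — synonymous.
Codon 6: CAU (His) → CUU (Leu) — missense.
Codon 7: GCG (Ala) → GUG (Val) — missense.
Synonymous: 3 of 7.

3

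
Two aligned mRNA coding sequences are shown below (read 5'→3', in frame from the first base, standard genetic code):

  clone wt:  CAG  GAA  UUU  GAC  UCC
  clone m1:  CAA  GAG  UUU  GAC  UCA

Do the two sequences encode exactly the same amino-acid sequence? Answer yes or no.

yes

Codon 1: CAG Gln / CAA Gln — synonymous.
Codon 2: GAA Glu / GAG Glu — synonymous.
Codon 3: UUU Phe / UUU Phe — identical.
Codon 4: GAC Asp / GAC Asp — identical.
Codon 5: UCC Ser / UCA Ser — synonymous.
Nonsynonymous differences: 0 → same protein.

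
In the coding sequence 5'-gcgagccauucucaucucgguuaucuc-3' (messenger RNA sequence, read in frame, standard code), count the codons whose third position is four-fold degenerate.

Codon 1 GCG (Ala): third position 4-fold.
Codon 2 AGC (Ser): third position 2-fold.
Codon 3 CAU (His): third position 2-fold.
Codon 4 UCU (Ser): third position 4-fold.
Codon 5 CAU (His): third position 2-fold.
Codon 6 CUC (Leu): third position 4-fold.
Codon 7 GGU (Gly): third position 4-fold.
Codon 8 UAU (Tyr): third position 2-fold.
Codon 9 CUC (Leu): third position 4-fold.
Four-fold degenerate third positions: 5.

5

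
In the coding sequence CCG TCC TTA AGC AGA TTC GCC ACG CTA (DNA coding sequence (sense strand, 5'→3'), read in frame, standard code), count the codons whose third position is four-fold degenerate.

5

Codon 1 CCG (Pro): third position 4-fold.
Codon 2 TCC (Ser): third position 4-fold.
Codon 3 TTA (Leu): third position 2-fold.
Codon 4 AGC (Ser): third position 2-fold.
Codon 5 AGA (Arg): third position 2-fold.
Codon 6 TTC (Phe): third position 2-fold.
Codon 7 GCC (Ala): third position 4-fold.
Codon 8 ACG (Thr): third position 4-fold.
Codon 9 CTA (Leu): third position 4-fold.
Four-fold degenerate third positions: 5.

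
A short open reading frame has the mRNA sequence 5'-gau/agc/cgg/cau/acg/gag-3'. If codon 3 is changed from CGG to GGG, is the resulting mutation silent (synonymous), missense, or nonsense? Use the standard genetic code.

Position 7 falls in codon 3: CGG → Arg.
After the substitution the codon is GGG → Gly.
Arg ≠ Gly, so this is a missense mutation.

missense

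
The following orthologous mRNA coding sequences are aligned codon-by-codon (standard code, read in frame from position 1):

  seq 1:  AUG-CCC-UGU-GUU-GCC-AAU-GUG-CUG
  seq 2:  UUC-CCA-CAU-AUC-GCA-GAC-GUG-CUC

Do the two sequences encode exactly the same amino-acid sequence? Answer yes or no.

Codon 1: AUG Met / UUC Phe — nonsynonymous.
Codon 2: CCC Pro / CCA Pro — synonymous.
Codon 3: UGU Cys / CAU His — nonsynonymous.
Codon 4: GUU Val / AUC Ile — nonsynonymous.
Codon 5: GCC Ala / GCA Ala — synonymous.
Codon 6: AAU Asn / GAC Asp — nonsynonymous.
Codon 7: GUG Val / GUG Val — identical.
Codon 8: CUG Leu / CUC Leu — synonymous.
Nonsynonymous differences: 4 → different protein.

no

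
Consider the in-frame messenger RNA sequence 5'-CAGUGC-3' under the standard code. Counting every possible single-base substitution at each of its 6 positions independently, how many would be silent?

2

Codon 1 (CAG, Gln): 1 synonymous substitution.
Codon 2 (UGC, Cys): 1 synonymous substitution.
Total: 1 + 1 = 2.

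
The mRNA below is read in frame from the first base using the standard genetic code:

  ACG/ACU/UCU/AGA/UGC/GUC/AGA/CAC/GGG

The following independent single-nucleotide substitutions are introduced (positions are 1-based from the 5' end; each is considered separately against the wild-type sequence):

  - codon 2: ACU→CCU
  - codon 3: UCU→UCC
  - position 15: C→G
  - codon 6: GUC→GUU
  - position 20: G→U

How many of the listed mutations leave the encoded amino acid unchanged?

2

Codon 2: ACU (Thr) → CCU (Pro) — missense.
Codon 3: UCU (Ser) → UCC (Ser) — synonymous.
Codon 5: UGC (Cys) → UGG (Trp) — missense.
Codon 6: GUC (Val) → GUU (Val) — synonymous.
Codon 7: AGA (Arg) → AUA (Ile) — missense.
Synonymous: 2 of 5.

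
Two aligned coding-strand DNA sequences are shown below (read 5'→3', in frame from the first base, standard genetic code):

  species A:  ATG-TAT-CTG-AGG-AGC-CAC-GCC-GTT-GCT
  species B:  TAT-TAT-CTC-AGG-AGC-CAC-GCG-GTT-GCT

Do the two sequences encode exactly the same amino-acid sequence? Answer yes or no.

Codon 1: ATG Met / TAT Tyr — nonsynonymous.
Codon 2: TAT Tyr / TAT Tyr — identical.
Codon 3: CTG Leu / CTC Leu — synonymous.
Codon 4: AGG Arg / AGG Arg — identical.
Codon 5: AGC Ser / AGC Ser — identical.
Codon 6: CAC His / CAC His — identical.
Codon 7: GCC Ala / GCG Ala — synonymous.
Codon 8: GTT Val / GTT Val — identical.
Codon 9: GCT Ala / GCT Ala — identical.
Nonsynonymous differences: 1 → different protein.

no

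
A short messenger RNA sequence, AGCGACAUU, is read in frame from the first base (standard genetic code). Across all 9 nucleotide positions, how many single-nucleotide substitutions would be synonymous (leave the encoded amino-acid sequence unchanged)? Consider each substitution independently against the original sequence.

4

Codon 1 (AGC, Ser): 1 synonymous substitution.
Codon 2 (GAC, Asp): 1 synonymous substitution.
Codon 3 (AUU, Ile): 2 synonymous substitutions.
Total: 1 + 1 + 2 = 4.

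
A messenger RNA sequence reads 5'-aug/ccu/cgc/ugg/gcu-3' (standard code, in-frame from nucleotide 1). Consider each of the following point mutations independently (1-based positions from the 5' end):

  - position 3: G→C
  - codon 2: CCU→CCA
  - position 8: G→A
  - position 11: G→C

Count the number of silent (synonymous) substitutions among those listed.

Codon 1: AUG (Met) → AUC (Ile) — missense.
Codon 2: CCU (Pro) → CCA (Pro) — synonymous.
Codon 3: CGC (Arg) → CAC (His) — missense.
Codon 4: UGG (Trp) → UCG (Ser) — missense.
Synonymous: 1 of 4.

1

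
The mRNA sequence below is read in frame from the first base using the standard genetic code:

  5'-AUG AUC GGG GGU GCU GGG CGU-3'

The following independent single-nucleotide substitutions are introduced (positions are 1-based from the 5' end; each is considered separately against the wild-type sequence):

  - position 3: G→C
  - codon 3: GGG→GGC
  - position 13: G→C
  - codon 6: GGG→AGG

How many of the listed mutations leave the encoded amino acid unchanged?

Codon 1: AUG (Met) → AUC (Ile) — missense.
Codon 3: GGG (Gly) → GGC (Gly) — synonymous.
Codon 5: GCU (Ala) → CCU (Pro) — missense.
Codon 6: GGG (Gly) → AGG (Arg) — missense.
Synonymous: 1 of 4.

1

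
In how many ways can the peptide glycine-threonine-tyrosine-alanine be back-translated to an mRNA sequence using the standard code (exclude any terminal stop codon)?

128

Gly: 4 codons.
Thr: 4 codons.
Tyr: 2 codons.
Ala: 4 codons.
4 × 4 × 2 × 4 = 128.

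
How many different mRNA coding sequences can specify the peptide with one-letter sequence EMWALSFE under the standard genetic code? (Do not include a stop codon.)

1152

Glu: 2 codons.
Met: 1 codon.
Trp: 1 codon.
Ala: 4 codons.
Leu: 6 codons.
Ser: 6 codons.
Phe: 2 codons.
Glu: 2 codons.
2 × 1 × 1 × 4 × 6 × 6 × 2 × 2 = 1152.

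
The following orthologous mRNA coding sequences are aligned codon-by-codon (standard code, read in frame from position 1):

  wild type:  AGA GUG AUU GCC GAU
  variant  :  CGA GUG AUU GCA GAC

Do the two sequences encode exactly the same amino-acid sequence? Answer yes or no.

Codon 1: AGA Arg / CGA Arg — synonymous.
Codon 2: GUG Val / GUG Val — identical.
Codon 3: AUU Ile / AUU Ile — identical.
Codon 4: GCC Ala / GCA Ala — synonymous.
Codon 5: GAU Asp / GAC Asp — synonymous.
Nonsynonymous differences: 0 → same protein.

yes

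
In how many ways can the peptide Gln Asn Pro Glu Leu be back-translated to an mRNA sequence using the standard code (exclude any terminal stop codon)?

192

Gln: 2 codons.
Asn: 2 codons.
Pro: 4 codons.
Glu: 2 codons.
Leu: 6 codons.
2 × 2 × 4 × 2 × 6 = 192.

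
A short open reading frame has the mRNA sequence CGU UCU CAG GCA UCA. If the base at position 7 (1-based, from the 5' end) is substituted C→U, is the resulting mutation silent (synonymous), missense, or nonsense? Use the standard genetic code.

Position 7 falls in codon 3: CAG → Gln.
After the substitution the codon is UAG → Stop.
The new codon is a stop codon, so this is a nonsense mutation.

nonsense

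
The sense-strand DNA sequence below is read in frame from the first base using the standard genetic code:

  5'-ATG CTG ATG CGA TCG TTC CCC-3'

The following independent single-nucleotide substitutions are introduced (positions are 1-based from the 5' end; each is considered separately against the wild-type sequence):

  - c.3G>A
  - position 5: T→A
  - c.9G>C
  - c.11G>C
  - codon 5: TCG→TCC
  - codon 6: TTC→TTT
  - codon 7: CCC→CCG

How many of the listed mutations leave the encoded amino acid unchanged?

3

Codon 1: ATG (Met) → ATA (Ile) — missense.
Codon 2: CTG (Leu) → CAG (Gln) — missense.
Codon 3: ATG (Met) → ATC (Ile) — missense.
Codon 4: CGA (Arg) → CCA (Pro) — missense.
Codon 5: TCG (Ser) → TCC (Ser) — synonymous.
Codon 6: TTC (Phe) → TTT (Phe) — synonymous.
Codon 7: CCC (Pro) → CCG (Pro) — synonymous.
Synonymous: 3 of 7.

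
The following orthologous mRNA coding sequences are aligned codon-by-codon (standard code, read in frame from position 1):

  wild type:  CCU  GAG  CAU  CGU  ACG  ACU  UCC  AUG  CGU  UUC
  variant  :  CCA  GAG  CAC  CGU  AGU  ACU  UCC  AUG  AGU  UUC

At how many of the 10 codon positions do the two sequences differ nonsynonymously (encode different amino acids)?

Codon 1: CCU Pro / CCA Pro — synonymous.
Codon 2: GAG Glu / GAG Glu — identical.
Codon 3: CAU His / CAC His — synonymous.
Codon 4: CGU Arg / CGU Arg — identical.
Codon 5: ACG Thr / AGU Ser — nonsynonymous.
Codon 6: ACU Thr / ACU Thr — identical.
Codon 7: UCC Ser / UCC Ser — identical.
Codon 8: AUG Met / AUG Met — identical.
Codon 9: CGU Arg / AGU Ser — nonsynonymous.
Codon 10: UUC Phe / UUC Phe — identical.
Nonsynonymous differences: 2.

2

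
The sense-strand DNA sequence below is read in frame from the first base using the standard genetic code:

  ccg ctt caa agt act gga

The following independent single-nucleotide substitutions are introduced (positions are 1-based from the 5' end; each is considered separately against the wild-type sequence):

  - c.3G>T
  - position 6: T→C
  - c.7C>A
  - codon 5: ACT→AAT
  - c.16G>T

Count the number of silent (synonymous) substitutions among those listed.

2

Codon 1: CCG (Pro) → CCT (Pro) — synonymous.
Codon 2: CTT (Leu) → CTC (Leu) — synonymous.
Codon 3: CAA (Gln) → AAA (Lys) — missense.
Codon 5: ACT (Thr) → AAT (Asn) — missense.
Codon 6: GGA (Gly) → TGA (Stop) — nonsense.
Synonymous: 2 of 5.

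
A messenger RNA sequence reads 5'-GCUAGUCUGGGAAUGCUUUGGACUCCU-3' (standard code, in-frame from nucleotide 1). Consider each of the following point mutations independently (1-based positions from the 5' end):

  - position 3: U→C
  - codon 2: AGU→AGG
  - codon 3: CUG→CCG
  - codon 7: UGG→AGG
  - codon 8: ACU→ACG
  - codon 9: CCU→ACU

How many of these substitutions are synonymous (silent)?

2

Codon 1: GCU (Ala) → GCC (Ala) — synonymous.
Codon 2: AGU (Ser) → AGG (Arg) — missense.
Codon 3: CUG (Leu) → CCG (Pro) — missense.
Codon 7: UGG (Trp) → AGG (Arg) — missense.
Codon 8: ACU (Thr) → ACG (Thr) — synonymous.
Codon 9: CCU (Pro) → ACU (Thr) — missense.
Synonymous: 2 of 6.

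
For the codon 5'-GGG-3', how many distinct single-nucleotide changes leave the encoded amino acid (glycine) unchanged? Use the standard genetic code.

Position 1: none → 0 synonymous.
Position 2: none → 0 synonymous.
Position 3: GGT, GGC, GGA → 3 synonymous.
Total: 0 + 0 + 3 = 3.

3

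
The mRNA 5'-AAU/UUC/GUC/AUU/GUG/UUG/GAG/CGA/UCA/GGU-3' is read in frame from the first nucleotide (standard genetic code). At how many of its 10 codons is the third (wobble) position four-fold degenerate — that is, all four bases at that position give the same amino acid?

5

Codon 1 AAU (Asn): third position 2-fold.
Codon 2 UUC (Phe): third position 2-fold.
Codon 3 GUC (Val): third position 4-fold.
Codon 4 AUU (Ile): third position 3-fold.
Codon 5 GUG (Val): third position 4-fold.
Codon 6 UUG (Leu): third position 2-fold.
Codon 7 GAG (Glu): third position 2-fold.
Codon 8 CGA (Arg): third position 4-fold.
Codon 9 UCA (Ser): third position 4-fold.
Codon 10 GGU (Gly): third position 4-fold.
Four-fold degenerate third positions: 5.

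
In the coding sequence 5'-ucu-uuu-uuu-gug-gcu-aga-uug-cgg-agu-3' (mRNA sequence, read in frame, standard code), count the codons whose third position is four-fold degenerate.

4

Codon 1 UCU (Ser): third position 4-fold.
Codon 2 UUU (Phe): third position 2-fold.
Codon 3 UUU (Phe): third position 2-fold.
Codon 4 GUG (Val): third position 4-fold.
Codon 5 GCU (Ala): third position 4-fold.
Codon 6 AGA (Arg): third position 2-fold.
Codon 7 UUG (Leu): third position 2-fold.
Codon 8 CGG (Arg): third position 4-fold.
Codon 9 AGU (Ser): third position 2-fold.
Four-fold degenerate third positions: 4.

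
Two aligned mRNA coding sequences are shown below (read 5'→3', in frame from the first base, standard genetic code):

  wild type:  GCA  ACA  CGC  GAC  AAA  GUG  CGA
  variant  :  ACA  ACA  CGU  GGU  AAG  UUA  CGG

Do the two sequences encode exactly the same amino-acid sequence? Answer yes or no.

no

Codon 1: GCA Ala / ACA Thr — nonsynonymous.
Codon 2: ACA Thr / ACA Thr — identical.
Codon 3: CGC Arg / CGU Arg — synonymous.
Codon 4: GAC Asp / GGU Gly — nonsynonymous.
Codon 5: AAA Lys / AAG Lys — synonymous.
Codon 6: GUG Val / UUA Leu — nonsynonymous.
Codon 7: CGA Arg / CGG Arg — synonymous.
Nonsynonymous differences: 3 → different protein.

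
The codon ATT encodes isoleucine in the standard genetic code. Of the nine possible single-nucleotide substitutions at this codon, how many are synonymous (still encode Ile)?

Position 1: none → 0 synonymous.
Position 2: none → 0 synonymous.
Position 3: ATC, ATA → 2 synonymous.
Total: 0 + 0 + 2 = 2.

2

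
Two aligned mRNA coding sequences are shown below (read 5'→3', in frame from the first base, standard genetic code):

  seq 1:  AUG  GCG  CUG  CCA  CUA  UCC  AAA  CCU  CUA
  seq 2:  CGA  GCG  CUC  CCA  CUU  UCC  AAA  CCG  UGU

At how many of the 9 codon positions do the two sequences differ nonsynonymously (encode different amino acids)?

Codon 1: AUG Met / CGA Arg — nonsynonymous.
Codon 2: GCG Ala / GCG Ala — identical.
Codon 3: CUG Leu / CUC Leu — synonymous.
Codon 4: CCA Pro / CCA Pro — identical.
Codon 5: CUA Leu / CUU Leu — synonymous.
Codon 6: UCC Ser / UCC Ser — identical.
Codon 7: AAA Lys / AAA Lys — identical.
Codon 8: CCU Pro / CCG Pro — synonymous.
Codon 9: CUA Leu / UGU Cys — nonsynonymous.
Nonsynonymous differences: 2.

2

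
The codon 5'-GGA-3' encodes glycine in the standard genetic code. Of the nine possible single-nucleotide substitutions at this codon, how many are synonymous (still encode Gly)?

Position 1: none → 0 synonymous.
Position 2: none → 0 synonymous.
Position 3: GGU, GGC, GGG → 3 synonymous.
Total: 0 + 0 + 3 = 3.

3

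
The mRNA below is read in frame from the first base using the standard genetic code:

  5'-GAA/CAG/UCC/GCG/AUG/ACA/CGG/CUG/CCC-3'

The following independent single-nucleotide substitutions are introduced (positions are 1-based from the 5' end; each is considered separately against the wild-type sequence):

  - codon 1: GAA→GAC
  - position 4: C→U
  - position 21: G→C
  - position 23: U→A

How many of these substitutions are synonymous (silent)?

Codon 1: GAA (Glu) → GAC (Asp) — missense.
Codon 2: CAG (Gln) → UAG (Stop) — nonsense.
Codon 7: CGG (Arg) → CGC (Arg) — synonymous.
Codon 8: CUG (Leu) → CAG (Gln) — missense.
Synonymous: 1 of 4.

1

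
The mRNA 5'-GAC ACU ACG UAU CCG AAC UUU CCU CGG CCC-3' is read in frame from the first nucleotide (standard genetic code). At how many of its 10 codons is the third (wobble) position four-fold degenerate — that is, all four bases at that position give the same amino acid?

Codon 1 GAC (Asp): third position 2-fold.
Codon 2 ACU (Thr): third position 4-fold.
Codon 3 ACG (Thr): third position 4-fold.
Codon 4 UAU (Tyr): third position 2-fold.
Codon 5 CCG (Pro): third position 4-fold.
Codon 6 AAC (Asn): third position 2-fold.
Codon 7 UUU (Phe): third position 2-fold.
Codon 8 CCU (Pro): third position 4-fold.
Codon 9 CGG (Arg): third position 4-fold.
Codon 10 CCC (Pro): third position 4-fold.
Four-fold degenerate third positions: 6.

6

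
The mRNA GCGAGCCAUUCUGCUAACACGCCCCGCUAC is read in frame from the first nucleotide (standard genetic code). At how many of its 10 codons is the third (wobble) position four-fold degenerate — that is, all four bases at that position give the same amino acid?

Codon 1 GCG (Ala): third position 4-fold.
Codon 2 AGC (Ser): third position 2-fold.
Codon 3 CAU (His): third position 2-fold.
Codon 4 UCU (Ser): third position 4-fold.
Codon 5 GCU (Ala): third position 4-fold.
Codon 6 AAC (Asn): third position 2-fold.
Codon 7 ACG (Thr): third position 4-fold.
Codon 8 CCC (Pro): third position 4-fold.
Codon 9 CGC (Arg): third position 4-fold.
Codon 10 UAC (Tyr): third position 2-fold.
Four-fold degenerate third positions: 6.

6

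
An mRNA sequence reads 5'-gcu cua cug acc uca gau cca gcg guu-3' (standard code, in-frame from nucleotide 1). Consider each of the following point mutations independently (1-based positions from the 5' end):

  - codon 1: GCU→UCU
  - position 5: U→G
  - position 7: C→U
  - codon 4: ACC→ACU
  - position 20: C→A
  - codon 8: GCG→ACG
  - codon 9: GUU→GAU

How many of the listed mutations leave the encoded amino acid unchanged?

2

Codon 1: GCU (Ala) → UCU (Ser) — missense.
Codon 2: CUA (Leu) → CGA (Arg) — missense.
Codon 3: CUG (Leu) → UUG (Leu) — synonymous.
Codon 4: ACC (Thr) → ACU (Thr) — synonymous.
Codon 7: CCA (Pro) → CAA (Gln) — missense.
Codon 8: GCG (Ala) → ACG (Thr) — missense.
Codon 9: GUU (Val) → GAU (Asp) — missense.
Synonymous: 2 of 7.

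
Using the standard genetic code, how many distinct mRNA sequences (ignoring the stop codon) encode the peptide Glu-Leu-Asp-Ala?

96

Glu: 2 codons.
Leu: 6 codons.
Asp: 2 codons.
Ala: 4 codons.
2 × 6 × 2 × 4 = 96.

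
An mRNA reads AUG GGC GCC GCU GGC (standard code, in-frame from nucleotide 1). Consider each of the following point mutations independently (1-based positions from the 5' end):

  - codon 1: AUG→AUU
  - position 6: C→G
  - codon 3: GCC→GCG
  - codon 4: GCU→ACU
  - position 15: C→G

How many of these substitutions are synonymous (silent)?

3

Codon 1: AUG (Met) → AUU (Ile) — missense.
Codon 2: GGC (Gly) → GGG (Gly) — synonymous.
Codon 3: GCC (Ala) → GCG (Ala) — synonymous.
Codon 4: GCU (Ala) → ACU (Thr) — missense.
Codon 5: GGC (Gly) → GGG (Gly) — synonymous.
Synonymous: 3 of 5.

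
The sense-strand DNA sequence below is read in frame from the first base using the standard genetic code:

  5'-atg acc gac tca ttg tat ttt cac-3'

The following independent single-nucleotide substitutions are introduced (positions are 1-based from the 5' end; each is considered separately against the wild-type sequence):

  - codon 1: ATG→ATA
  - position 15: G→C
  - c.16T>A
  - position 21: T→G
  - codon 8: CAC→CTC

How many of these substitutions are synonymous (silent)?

0

Codon 1: ATG (Met) → ATA (Ile) — missense.
Codon 5: TTG (Leu) → TTC (Phe) — missense.
Codon 6: TAT (Tyr) → AAT (Asn) — missense.
Codon 7: TTT (Phe) → TTG (Leu) — missense.
Codon 8: CAC (His) → CTC (Leu) — missense.
Synonymous: 0 of 5.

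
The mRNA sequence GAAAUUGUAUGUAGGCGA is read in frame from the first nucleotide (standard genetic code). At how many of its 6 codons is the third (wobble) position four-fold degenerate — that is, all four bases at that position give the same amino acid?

Codon 1 GAA (Glu): third position 2-fold.
Codon 2 AUU (Ile): third position 3-fold.
Codon 3 GUA (Val): third position 4-fold.
Codon 4 UGU (Cys): third position 2-fold.
Codon 5 AGG (Arg): third position 2-fold.
Codon 6 CGA (Arg): third position 4-fold.
Four-fold degenerate third positions: 2.

2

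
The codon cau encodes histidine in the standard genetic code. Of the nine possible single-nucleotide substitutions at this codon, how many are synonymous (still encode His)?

Position 1: none → 0 synonymous.
Position 2: none → 0 synonymous.
Position 3: CAC → 1 synonymous.
Total: 0 + 0 + 1 = 1.

1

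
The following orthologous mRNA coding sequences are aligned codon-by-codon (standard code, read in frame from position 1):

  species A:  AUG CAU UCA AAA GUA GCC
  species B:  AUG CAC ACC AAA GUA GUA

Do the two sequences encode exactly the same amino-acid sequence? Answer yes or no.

Codon 1: AUG Met / AUG Met — identical.
Codon 2: CAU His / CAC His — synonymous.
Codon 3: UCA Ser / ACC Thr — nonsynonymous.
Codon 4: AAA Lys / AAA Lys — identical.
Codon 5: GUA Val / GUA Val — identical.
Codon 6: GCC Ala / GUA Val — nonsynonymous.
Nonsynonymous differences: 2 → different protein.

no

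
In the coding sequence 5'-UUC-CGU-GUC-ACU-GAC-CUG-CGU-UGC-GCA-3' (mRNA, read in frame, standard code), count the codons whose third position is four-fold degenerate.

6

Codon 1 UUC (Phe): third position 2-fold.
Codon 2 CGU (Arg): third position 4-fold.
Codon 3 GUC (Val): third position 4-fold.
Codon 4 ACU (Thr): third position 4-fold.
Codon 5 GAC (Asp): third position 2-fold.
Codon 6 CUG (Leu): third position 4-fold.
Codon 7 CGU (Arg): third position 4-fold.
Codon 8 UGC (Cys): third position 2-fold.
Codon 9 GCA (Ala): third position 4-fold.
Four-fold degenerate third positions: 6.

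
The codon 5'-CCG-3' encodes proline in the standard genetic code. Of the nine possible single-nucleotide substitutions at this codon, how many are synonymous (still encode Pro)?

3

Position 1: none → 0 synonymous.
Position 2: none → 0 synonymous.
Position 3: CCU, CCC, CCA → 3 synonymous.
Total: 0 + 0 + 3 = 3.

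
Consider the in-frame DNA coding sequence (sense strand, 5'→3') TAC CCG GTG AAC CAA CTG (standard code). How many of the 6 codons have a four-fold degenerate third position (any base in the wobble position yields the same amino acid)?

Codon 1 TAC (Tyr): third position 2-fold.
Codon 2 CCG (Pro): third position 4-fold.
Codon 3 GTG (Val): third position 4-fold.
Codon 4 AAC (Asn): third position 2-fold.
Codon 5 CAA (Gln): third position 2-fold.
Codon 6 CTG (Leu): third position 4-fold.
Four-fold degenerate third positions: 3.

3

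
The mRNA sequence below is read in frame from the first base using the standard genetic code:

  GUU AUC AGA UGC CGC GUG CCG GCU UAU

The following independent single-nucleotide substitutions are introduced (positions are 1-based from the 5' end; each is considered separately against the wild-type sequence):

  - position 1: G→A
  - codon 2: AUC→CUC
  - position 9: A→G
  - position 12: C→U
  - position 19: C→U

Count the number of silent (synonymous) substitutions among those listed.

2

Codon 1: GUU (Val) → AUU (Ile) — missense.
Codon 2: AUC (Ile) → CUC (Leu) — missense.
Codon 3: AGA (Arg) → AGG (Arg) — synonymous.
Codon 4: UGC (Cys) → UGU (Cys) — synonymous.
Codon 7: CCG (Pro) → UCG (Ser) — missense.
Synonymous: 2 of 5.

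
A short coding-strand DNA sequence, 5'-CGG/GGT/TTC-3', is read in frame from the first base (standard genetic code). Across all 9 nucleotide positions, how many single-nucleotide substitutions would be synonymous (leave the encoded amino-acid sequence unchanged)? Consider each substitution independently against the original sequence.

Codon 1 (CGG, Arg): 4 synonymous substitutions.
Codon 2 (GGT, Gly): 3 synonymous substitutions.
Codon 3 (TTC, Phe): 1 synonymous substitution.
Total: 4 + 3 + 1 = 8.

8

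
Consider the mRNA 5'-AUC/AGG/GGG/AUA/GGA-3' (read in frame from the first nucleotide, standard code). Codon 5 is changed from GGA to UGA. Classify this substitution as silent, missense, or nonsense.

Position 13 falls in codon 5: GGA → Gly.
After the substitution the codon is UGA → Stop.
The new codon is a stop codon, so this is a nonsense mutation.

nonsense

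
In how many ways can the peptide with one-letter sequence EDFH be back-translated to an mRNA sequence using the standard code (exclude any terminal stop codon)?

Glu: 2 codons.
Asp: 2 codons.
Phe: 2 codons.
His: 2 codons.
2 × 2 × 2 × 2 = 16.

16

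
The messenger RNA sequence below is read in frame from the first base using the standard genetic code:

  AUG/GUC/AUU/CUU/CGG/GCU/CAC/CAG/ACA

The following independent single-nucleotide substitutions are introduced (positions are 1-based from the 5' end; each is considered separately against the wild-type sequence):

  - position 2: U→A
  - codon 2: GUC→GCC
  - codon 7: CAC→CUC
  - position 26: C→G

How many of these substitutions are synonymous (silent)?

Codon 1: AUG (Met) → AAG (Lys) — missense.
Codon 2: GUC (Val) → GCC (Ala) — missense.
Codon 7: CAC (His) → CUC (Leu) — missense.
Codon 9: ACA (Thr) → AGA (Arg) — missense.
Synonymous: 0 of 4.

0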